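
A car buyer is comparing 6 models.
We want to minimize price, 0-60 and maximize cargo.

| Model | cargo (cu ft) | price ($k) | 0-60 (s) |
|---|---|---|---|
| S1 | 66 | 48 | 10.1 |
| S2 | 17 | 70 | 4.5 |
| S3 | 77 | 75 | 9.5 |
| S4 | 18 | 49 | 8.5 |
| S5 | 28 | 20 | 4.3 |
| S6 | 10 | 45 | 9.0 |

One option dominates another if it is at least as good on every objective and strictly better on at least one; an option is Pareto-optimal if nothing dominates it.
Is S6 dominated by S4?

No

S4 vs S6: S4 is worse on price (49 vs 45), so it does not dominate S6.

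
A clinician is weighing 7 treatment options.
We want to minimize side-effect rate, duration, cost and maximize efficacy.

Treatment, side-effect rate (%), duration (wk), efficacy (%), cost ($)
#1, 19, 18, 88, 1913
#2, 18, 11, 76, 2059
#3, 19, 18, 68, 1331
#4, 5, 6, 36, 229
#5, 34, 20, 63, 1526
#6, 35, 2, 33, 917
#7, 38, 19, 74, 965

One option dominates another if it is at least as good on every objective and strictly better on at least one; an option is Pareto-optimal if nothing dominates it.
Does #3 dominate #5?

Yes

#3 vs #5: side-effect rate 19≤34, duration 18≤20, efficacy 68≥63, cost 1331≤1526 — #3 is at least as good on every objective with at least one strict improvement.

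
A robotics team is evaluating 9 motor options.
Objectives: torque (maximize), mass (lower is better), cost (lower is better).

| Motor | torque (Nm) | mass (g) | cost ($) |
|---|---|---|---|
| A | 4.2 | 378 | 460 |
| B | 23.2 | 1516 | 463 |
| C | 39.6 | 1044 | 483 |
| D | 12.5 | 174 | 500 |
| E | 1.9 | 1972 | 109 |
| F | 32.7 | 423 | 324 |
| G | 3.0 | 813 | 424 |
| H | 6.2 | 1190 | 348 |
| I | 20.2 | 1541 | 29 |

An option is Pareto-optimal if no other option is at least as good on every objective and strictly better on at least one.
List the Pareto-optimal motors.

A: not dominated.
B: dominated by F (torque 32.7≥23.2, mass 423≤1516, cost 324≤463).
C: not dominated (best torque).
D: not dominated (best mass).
E: dominated by I (torque 20.2≥1.9, mass 1541≤1972, cost 29≤109).
F: not dominated.
G: dominated by F (torque 32.7≥3.0, mass 423≤813, cost 324≤424).
H: dominated by F (torque 32.7≥6.2, mass 423≤1190, cost 324≤348).
I: not dominated (best cost).

A, C, D, F, I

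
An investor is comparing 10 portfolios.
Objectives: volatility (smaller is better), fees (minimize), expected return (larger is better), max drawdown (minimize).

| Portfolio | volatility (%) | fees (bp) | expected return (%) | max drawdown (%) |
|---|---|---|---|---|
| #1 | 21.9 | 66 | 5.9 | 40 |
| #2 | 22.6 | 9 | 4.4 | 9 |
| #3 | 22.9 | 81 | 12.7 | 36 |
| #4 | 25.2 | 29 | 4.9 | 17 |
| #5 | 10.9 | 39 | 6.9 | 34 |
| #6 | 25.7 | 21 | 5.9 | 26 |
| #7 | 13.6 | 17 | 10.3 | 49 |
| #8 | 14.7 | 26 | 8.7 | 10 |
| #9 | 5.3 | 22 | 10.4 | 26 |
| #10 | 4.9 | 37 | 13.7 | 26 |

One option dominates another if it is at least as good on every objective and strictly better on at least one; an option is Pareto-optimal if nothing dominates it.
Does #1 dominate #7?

#1 vs #7: #1 is worse on volatility (21.9 vs 13.6), so it does not dominate #7.

No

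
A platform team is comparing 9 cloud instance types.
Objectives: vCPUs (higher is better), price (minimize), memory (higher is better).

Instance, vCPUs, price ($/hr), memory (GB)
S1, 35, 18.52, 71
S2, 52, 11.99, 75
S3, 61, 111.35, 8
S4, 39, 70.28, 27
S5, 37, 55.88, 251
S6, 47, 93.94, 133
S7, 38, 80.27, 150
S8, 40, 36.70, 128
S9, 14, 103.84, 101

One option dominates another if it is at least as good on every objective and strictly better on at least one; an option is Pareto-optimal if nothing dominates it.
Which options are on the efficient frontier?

S1: dominated by S2 (vCPUs 52≥35, price 11.99≤18.52, memory 75≥71).
S2: not dominated (best price).
S3: not dominated (best vCPUs).
S4: dominated by S2 (vCPUs 52≥39, price 11.99≤70.28, memory 75≥27).
S5: not dominated (best memory).
S6: not dominated.
S7: not dominated.
S8: not dominated.
S9: dominated by S5 (vCPUs 37≥14, price 55.88≤103.84, memory 251≥101).

S2, S3, S5, S6, S7, S8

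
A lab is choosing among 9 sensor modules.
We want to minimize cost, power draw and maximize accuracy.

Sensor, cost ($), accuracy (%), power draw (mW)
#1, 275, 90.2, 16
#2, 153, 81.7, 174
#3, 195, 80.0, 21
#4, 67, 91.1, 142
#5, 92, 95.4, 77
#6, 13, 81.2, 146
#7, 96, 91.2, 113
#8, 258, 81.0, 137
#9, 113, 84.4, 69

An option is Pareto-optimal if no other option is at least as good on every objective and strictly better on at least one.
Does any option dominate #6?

#1: worse on cost (275 vs 13).
#2: worse on cost (153 vs 13).
#3: worse on cost (195 vs 13).
#4: worse on cost (67 vs 13).
#5: worse on cost (92 vs 13).
#7: worse on cost (96 vs 13).
#8: worse on cost (258 vs 13).
#9: worse on cost (113 vs 13).
No option is at least as good as #6 on every objective and strictly better on one.

No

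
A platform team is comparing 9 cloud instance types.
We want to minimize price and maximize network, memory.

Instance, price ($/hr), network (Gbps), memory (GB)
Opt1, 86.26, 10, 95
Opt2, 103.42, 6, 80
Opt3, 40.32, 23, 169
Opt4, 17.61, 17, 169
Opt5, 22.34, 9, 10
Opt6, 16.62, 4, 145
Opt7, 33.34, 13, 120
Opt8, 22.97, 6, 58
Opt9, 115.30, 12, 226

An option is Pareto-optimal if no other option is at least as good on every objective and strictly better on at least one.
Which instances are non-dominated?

Opt3, Opt4, Opt6, Opt9

Opt1: dominated by Opt3 (price 40.32≤86.26, network 23≥10, memory 169≥95).
Opt2: dominated by Opt1 (price 86.26≤103.42, network 10≥6, memory 95≥80).
Opt3: not dominated (best network).
Opt4: not dominated.
Opt5: dominated by Opt4 (price 17.61≤22.34, network 17≥9, memory 169≥10).
Opt6: not dominated (best price).
Opt7: dominated by Opt4 (price 17.61≤33.34, network 17≥13, memory 169≥120).
Opt8: dominated by Opt4 (price 17.61≤22.97, network 17≥6, memory 169≥58).
Opt9: not dominated (best memory).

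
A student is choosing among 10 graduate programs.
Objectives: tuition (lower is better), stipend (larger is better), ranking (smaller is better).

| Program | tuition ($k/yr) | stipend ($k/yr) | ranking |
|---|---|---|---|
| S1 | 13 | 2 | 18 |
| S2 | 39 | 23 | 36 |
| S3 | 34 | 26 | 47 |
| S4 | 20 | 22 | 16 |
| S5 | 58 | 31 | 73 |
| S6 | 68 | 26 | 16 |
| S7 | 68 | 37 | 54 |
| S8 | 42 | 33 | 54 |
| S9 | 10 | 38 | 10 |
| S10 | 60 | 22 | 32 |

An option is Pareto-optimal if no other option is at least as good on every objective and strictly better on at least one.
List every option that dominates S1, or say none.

S9

S9: tuition 10≤13, stipend 38≥2, ranking 10≤18 — dominates S1.
Others (S2, S3, S4, S5, S6, S7, S8, S10) are each worse than S1 on at least one objective.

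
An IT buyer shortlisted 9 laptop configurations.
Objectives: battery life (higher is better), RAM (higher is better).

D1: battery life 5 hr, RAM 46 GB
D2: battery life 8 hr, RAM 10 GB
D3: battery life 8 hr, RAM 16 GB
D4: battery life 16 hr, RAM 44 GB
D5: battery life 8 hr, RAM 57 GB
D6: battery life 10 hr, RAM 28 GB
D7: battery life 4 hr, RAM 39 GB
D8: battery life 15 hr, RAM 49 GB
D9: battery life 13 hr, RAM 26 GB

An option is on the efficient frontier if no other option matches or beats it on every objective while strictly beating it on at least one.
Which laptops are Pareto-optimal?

D4, D5, D8

D1: dominated by D5 (battery life 8≥5, RAM 57≥46).
D2: dominated by D3 (battery life 8≥8, RAM 16≥10).
D3: dominated by D4 (battery life 16≥8, RAM 44≥16).
D4: not dominated (best battery life).
D5: not dominated (best RAM).
D6: dominated by D4 (battery life 16≥10, RAM 44≥28).
D7: dominated by D1 (battery life 5≥4, RAM 46≥39).
D8: not dominated.
D9: dominated by D4 (battery life 16≥13, RAM 44≥26).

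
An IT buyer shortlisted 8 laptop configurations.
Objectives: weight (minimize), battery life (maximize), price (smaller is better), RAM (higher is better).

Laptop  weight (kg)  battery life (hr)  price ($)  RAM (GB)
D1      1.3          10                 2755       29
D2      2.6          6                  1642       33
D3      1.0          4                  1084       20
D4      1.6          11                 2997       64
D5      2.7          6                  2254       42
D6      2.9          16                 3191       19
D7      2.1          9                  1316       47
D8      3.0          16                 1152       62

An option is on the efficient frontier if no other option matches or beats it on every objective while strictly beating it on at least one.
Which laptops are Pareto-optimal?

D1, D3, D4, D6, D7, D8

D1: not dominated.
D2: dominated by D7 (weight 2.1≤2.6, battery life 9≥6, price 1316≤1642, RAM 47≥33).
D3: not dominated (best weight).
D4: not dominated (best RAM).
D5: dominated by D7 (weight 2.1≤2.7, battery life 9≥6, price 1316≤2254, RAM 47≥42).
D6: not dominated.
D7: not dominated.
D8: not dominated.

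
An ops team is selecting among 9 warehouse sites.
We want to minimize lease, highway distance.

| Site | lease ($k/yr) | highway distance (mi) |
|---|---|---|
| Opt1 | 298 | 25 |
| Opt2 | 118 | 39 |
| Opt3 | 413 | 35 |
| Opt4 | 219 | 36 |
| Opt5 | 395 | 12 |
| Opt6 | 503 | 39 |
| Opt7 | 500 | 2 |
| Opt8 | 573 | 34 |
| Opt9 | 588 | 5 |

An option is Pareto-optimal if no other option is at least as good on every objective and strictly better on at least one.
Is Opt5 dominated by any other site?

Opt1: worse on highway distance (25 vs 12).
Opt2: worse on highway distance (39 vs 12).
Opt3: worse on lease (413 vs 395).
Opt4: worse on highway distance (36 vs 12).
Opt6: worse on lease (503 vs 395).
Opt7: worse on lease (500 vs 395).
Opt8: worse on lease (573 vs 395).
Opt9: worse on lease (588 vs 395).
No option is at least as good as Opt5 on every objective and strictly better on one.

No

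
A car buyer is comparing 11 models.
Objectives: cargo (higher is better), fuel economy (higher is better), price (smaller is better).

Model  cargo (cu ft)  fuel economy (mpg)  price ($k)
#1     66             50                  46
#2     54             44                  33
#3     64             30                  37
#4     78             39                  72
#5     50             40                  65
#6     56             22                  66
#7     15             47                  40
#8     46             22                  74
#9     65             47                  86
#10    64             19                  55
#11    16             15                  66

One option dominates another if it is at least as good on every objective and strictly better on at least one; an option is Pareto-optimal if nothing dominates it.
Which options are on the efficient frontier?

#1: not dominated (best fuel economy).
#2: not dominated (best price).
#3: not dominated.
#4: not dominated (best cargo).
#5: dominated by #1 (cargo 66≥50, fuel economy 50≥40, price 46≤65).
#6: dominated by #1 (cargo 66≥56, fuel economy 50≥22, price 46≤66).
#7: not dominated.
#8: dominated by #1 (cargo 66≥46, fuel economy 50≥22, price 46≤74).
#9: dominated by #1 (cargo 66≥65, fuel economy 50≥47, price 46≤86).
#10: dominated by #1 (cargo 66≥64, fuel economy 50≥19, price 46≤55).
#11: dominated by #1 (cargo 66≥16, fuel economy 50≥15, price 46≤66).

#1, #2, #3, #4, #7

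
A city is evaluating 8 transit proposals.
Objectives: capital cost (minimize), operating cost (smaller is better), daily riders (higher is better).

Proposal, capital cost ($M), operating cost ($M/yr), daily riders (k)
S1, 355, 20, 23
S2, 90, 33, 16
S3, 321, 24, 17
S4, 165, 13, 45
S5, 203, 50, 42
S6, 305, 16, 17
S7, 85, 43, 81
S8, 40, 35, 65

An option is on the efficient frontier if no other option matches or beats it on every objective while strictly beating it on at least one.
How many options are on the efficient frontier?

S1: dominated by S4 (capital cost 165≤355, operating cost 13≤20, daily riders 45≥23).
S2: not dominated.
S3: dominated by S4 (capital cost 165≤321, operating cost 13≤24, daily riders 45≥17).
S4: not dominated (best operating cost).
S5: dominated by S4 (capital cost 165≤203, operating cost 13≤50, daily riders 45≥42).
S6: dominated by S4 (capital cost 165≤305, operating cost 13≤16, daily riders 45≥17).
S7: not dominated (best daily riders).
S8: not dominated (best capital cost).
Pareto-optimal: S2, S4, S7, S8 → 4.

4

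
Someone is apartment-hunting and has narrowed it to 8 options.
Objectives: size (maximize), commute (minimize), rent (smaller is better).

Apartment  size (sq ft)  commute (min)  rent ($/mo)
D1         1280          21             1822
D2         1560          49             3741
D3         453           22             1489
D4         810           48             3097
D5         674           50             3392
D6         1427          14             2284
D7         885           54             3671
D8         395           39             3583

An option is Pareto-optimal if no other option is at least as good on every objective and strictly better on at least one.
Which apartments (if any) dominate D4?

D1, D6

D1: size 1280≥810, commute 21≤48, rent 1822≤3097 — dominates D4.
D6: size 1427≥810, commute 14≤48, rent 2284≤3097 — dominates D4.
Others (D2, D3, D5, D7, D8) are each worse than D4 on at least one objective.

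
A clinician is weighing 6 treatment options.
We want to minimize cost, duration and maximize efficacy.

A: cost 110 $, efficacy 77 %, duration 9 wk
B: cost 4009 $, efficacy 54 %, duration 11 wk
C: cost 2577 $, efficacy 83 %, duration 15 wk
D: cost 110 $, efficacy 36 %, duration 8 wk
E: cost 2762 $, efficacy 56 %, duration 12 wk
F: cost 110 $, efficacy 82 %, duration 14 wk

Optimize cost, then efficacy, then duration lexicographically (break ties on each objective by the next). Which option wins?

First minimize cost: best is 110, kept {A, D, F}.
Then maximize efficacy: best is 82, kept {F}.

F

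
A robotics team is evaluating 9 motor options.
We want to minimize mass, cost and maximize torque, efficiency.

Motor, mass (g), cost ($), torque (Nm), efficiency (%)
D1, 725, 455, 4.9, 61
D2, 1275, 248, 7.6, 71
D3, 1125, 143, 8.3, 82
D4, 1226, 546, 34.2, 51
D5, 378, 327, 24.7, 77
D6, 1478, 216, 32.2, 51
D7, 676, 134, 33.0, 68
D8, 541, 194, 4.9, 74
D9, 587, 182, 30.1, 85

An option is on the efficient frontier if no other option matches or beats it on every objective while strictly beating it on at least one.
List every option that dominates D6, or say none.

D7: mass 676≤1478, cost 134≤216, torque 33.0≥32.2, efficiency 68≥51 — dominates D6.
Others (D1, D2, D3, D4, D5, D8, D9) are each worse than D6 on at least one objective.

D7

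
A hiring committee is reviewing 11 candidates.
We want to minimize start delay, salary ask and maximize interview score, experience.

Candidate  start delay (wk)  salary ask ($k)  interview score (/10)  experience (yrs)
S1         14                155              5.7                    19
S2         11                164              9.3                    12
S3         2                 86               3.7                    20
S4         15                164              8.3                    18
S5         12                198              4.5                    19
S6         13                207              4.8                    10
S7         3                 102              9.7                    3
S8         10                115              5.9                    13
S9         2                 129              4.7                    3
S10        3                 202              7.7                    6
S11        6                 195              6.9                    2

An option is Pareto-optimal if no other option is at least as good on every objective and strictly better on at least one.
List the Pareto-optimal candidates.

S1: not dominated.
S2: not dominated.
S3: not dominated (best salary ask).
S4: not dominated.
S5: not dominated.
S6: dominated by S2 (start delay 11≤13, salary ask 164≤207, interview score 9.3≥4.8, experience 12≥10).
S7: not dominated (best interview score).
S8: not dominated.
S9: not dominated.
S10: not dominated.
S11: dominated by S7 (start delay 3≤6, salary ask 102≤195, interview score 9.7≥6.9, experience 3≥2).

S1, S2, S3, S4, S5, S7, S8, S9, S10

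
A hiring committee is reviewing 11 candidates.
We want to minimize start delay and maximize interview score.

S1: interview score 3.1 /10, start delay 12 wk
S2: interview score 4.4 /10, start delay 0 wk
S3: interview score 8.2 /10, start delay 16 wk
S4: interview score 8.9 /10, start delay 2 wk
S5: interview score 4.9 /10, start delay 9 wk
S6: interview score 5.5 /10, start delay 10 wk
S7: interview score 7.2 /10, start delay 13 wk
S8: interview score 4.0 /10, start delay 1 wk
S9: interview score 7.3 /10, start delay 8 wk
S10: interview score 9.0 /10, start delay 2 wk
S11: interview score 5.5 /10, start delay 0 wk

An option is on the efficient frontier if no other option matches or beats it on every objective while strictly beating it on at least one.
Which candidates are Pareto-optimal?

S1: dominated by S2 (interview score 4.4≥3.1, start delay 0≤12).
S2: dominated by S11 (interview score 5.5≥4.4, start delay 0≤0).
S3: dominated by S4 (interview score 8.9≥8.2, start delay 2≤16).
S4: dominated by S10 (interview score 9.0≥8.9, start delay 2≤2).
S5: dominated by S4 (interview score 8.9≥4.9, start delay 2≤9).
S6: dominated by S4 (interview score 8.9≥5.5, start delay 2≤10).
S7: dominated by S4 (interview score 8.9≥7.2, start delay 2≤13).
S8: dominated by S2 (interview score 4.4≥4.0, start delay 0≤1).
S9: dominated by S4 (interview score 8.9≥7.3, start delay 2≤8).
S10: not dominated (best interview score).
S11: not dominated.

S10, S11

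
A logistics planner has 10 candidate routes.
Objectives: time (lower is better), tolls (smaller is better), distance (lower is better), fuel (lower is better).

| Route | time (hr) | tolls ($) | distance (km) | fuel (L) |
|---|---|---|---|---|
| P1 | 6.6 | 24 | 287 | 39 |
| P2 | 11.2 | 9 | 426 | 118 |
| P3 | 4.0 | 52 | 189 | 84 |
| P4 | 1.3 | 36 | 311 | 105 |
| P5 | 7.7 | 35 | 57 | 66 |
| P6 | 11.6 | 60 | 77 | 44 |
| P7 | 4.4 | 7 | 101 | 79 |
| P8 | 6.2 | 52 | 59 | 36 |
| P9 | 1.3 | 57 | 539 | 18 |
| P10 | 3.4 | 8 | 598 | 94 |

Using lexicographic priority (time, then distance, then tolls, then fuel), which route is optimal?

First minimize time: best is 1.3, kept {P4, P9}.
Then minimize distance: best is 311, kept {P4}.

P4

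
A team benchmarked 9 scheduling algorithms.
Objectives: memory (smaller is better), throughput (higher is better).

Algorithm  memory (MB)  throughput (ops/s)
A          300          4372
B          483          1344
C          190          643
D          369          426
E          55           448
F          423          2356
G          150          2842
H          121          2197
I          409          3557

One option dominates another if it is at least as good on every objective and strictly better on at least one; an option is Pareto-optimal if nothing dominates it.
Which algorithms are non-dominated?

A: not dominated (best throughput).
B: dominated by A (memory 300≤483, throughput 4372≥1344).
C: dominated by G (memory 150≤190, throughput 2842≥643).
D: dominated by A (memory 300≤369, throughput 4372≥426).
E: not dominated (best memory).
F: dominated by A (memory 300≤423, throughput 4372≥2356).
G: not dominated.
H: not dominated.
I: dominated by A (memory 300≤409, throughput 4372≥3557).

A, E, G, H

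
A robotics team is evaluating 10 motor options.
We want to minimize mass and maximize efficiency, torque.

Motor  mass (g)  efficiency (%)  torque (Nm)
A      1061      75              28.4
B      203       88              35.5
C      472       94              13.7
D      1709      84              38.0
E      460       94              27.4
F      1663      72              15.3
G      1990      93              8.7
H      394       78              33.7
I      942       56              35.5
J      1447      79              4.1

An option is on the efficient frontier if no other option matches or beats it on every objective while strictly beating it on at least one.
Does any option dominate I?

B vs I: mass 203≤942, efficiency 88≥56, torque 35.5≥35.5 — B is at least as good on every objective and strictly better on at least one, so B dominates I.

Yes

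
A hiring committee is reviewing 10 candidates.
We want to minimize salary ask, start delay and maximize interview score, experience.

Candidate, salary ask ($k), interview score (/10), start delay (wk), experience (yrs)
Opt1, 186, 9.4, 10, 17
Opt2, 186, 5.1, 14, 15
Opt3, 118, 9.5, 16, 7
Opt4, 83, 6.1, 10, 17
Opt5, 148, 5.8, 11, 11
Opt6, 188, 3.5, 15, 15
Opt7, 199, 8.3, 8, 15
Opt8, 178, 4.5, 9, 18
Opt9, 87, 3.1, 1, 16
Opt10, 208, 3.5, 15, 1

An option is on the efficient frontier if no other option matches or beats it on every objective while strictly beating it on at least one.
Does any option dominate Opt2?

Yes

Opt1 vs Opt2: salary ask 186≤186, interview score 9.4≥5.1, start delay 10≤14, experience 17≥15 — Opt1 is at least as good on every objective and strictly better on at least one, so Opt1 dominates Opt2.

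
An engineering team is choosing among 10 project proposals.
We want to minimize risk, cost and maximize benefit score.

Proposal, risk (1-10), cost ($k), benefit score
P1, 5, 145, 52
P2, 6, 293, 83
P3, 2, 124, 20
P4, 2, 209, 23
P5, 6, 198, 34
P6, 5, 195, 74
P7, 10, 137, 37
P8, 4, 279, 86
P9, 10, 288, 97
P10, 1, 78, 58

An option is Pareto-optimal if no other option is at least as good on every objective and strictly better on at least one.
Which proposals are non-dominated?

P1: dominated by P10 (risk 1≤5, cost 78≤145, benefit score 58≥52).
P2: dominated by P8 (risk 4≤6, cost 279≤293, benefit score 86≥83).
P3: dominated by P10 (risk 1≤2, cost 78≤124, benefit score 58≥20).
P4: dominated by P10 (risk 1≤2, cost 78≤209, benefit score 58≥23).
P5: dominated by P1 (risk 5≤6, cost 145≤198, benefit score 52≥34).
P6: not dominated.
P7: dominated by P10 (risk 1≤10, cost 78≤137, benefit score 58≥37).
P8: not dominated.
P9: not dominated (best benefit score).
P10: not dominated (best risk).

P6, P8, P9, P10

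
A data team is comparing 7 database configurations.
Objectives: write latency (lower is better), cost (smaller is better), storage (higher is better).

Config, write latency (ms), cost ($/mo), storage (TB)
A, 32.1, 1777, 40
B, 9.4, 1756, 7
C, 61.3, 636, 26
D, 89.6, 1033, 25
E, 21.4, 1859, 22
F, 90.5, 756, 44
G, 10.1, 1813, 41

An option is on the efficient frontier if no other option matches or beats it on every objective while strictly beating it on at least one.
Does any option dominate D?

Yes

C vs D: write latency 61.3≤89.6, cost 636≤1033, storage 26≥25 — C is at least as good on every objective and strictly better on at least one, so C dominates D.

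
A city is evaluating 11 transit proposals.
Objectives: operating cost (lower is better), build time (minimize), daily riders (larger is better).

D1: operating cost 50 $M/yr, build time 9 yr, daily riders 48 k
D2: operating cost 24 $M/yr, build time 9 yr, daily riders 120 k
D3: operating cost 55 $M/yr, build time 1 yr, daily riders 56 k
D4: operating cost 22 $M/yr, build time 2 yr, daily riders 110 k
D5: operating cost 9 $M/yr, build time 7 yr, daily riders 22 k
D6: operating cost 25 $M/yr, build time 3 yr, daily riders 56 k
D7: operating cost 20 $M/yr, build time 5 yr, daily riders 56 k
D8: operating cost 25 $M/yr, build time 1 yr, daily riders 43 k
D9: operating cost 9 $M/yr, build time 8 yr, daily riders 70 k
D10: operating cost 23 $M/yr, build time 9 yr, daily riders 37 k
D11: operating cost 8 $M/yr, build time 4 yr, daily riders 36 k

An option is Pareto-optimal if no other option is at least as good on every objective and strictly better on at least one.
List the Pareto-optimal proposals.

D1: dominated by D2 (operating cost 24≤50, build time 9≤9, daily riders 120≥48).
D2: not dominated (best daily riders).
D3: not dominated.
D4: not dominated.
D5: dominated by D11 (operating cost 8≤9, build time 4≤7, daily riders 36≥22).
D6: dominated by D4 (operating cost 22≤25, build time 2≤3, daily riders 110≥56).
D7: not dominated.
D8: not dominated.
D9: not dominated.
D10: dominated by D4 (operating cost 22≤23, build time 2≤9, daily riders 110≥37).
D11: not dominated (best operating cost).

D2, D3, D4, D7, D8, D9, D11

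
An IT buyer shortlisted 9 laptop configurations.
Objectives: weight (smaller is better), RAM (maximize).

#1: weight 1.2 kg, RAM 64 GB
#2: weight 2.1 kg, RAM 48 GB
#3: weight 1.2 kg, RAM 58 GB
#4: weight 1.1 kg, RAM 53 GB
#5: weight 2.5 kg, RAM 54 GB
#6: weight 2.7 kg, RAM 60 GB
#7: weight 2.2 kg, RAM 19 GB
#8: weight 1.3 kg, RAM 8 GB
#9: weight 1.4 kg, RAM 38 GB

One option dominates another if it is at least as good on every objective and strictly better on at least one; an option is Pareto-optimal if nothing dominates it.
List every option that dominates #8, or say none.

#1, #3, #4

#1: weight 1.2≤1.3, RAM 64≥8 — dominates #8.
#3: weight 1.2≤1.3, RAM 58≥8 — dominates #8.
#4: weight 1.1≤1.3, RAM 53≥8 — dominates #8.
Others (#2, #5, #6, #7, #9) are each worse than #8 on at least one objective.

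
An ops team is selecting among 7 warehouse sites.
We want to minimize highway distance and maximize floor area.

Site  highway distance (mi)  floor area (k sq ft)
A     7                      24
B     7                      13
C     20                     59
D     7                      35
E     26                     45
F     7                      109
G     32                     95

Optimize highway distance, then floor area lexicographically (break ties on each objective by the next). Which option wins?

First minimize highway distance: best is 7, kept {A, B, D, F}.
Then maximize floor area: best is 109, kept {F}.

F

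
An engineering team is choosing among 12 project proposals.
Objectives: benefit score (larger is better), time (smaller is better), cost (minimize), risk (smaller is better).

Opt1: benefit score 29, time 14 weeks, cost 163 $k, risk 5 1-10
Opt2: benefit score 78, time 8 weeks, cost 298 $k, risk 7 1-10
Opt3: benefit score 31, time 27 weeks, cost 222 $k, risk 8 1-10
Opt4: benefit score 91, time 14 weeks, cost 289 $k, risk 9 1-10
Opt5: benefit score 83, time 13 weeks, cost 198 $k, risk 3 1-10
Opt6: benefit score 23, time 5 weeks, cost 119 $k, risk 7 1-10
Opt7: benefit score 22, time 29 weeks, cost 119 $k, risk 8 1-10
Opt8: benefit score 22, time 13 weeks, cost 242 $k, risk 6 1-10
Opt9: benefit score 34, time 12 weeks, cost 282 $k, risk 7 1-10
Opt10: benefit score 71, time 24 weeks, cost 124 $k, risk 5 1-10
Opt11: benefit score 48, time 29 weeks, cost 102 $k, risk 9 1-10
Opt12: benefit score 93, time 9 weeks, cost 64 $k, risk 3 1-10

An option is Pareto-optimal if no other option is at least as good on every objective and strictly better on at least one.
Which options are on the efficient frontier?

Opt1: dominated by Opt12 (benefit score 93≥29, time 9≤14, cost 64≤163, risk 3≤5).
Opt2: not dominated.
Opt3: dominated by Opt5 (benefit score 83≥31, time 13≤27, cost 198≤222, risk 3≤8).
Opt4: dominated by Opt12 (benefit score 93≥91, time 9≤14, cost 64≤289, risk 3≤9).
Opt5: dominated by Opt12 (benefit score 93≥83, time 9≤13, cost 64≤198, risk 3≤3).
Opt6: not dominated (best time).
Opt7: dominated by Opt6 (benefit score 23≥22, time 5≤29, cost 119≤119, risk 7≤8).
Opt8: dominated by Opt5 (benefit score 83≥22, time 13≤13, cost 198≤242, risk 3≤6).
Opt9: dominated by Opt12 (benefit score 93≥34, time 9≤12, cost 64≤282, risk 3≤7).
Opt10: dominated by Opt12 (benefit score 93≥71, time 9≤24, cost 64≤124, risk 3≤5).
Opt11: dominated by Opt12 (benefit score 93≥48, time 9≤29, cost 64≤102, risk 3≤9).
Opt12: not dominated (best benefit score).

Opt2, Opt6, Opt12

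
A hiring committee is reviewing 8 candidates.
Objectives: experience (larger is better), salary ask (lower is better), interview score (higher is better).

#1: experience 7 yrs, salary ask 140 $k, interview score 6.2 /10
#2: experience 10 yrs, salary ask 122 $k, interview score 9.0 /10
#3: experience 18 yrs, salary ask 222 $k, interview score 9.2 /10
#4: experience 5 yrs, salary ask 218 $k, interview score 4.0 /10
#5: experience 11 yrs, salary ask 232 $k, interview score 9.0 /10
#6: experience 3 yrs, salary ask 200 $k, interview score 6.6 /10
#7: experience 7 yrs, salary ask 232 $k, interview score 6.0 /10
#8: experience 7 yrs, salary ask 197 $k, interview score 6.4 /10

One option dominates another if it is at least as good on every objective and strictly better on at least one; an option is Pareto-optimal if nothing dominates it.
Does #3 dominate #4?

#3 vs #4: #3 is worse on salary ask (222 vs 218), so it does not dominate #4.

No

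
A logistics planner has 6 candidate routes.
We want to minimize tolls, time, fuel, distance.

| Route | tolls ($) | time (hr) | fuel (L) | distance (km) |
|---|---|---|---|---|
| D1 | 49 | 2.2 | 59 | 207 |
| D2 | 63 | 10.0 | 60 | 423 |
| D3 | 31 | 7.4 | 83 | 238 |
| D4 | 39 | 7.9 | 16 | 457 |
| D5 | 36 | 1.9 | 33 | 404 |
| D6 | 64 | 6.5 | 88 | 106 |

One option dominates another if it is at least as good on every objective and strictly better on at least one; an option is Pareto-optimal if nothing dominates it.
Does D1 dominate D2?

Yes

D1 vs D2: tolls 49≤63, time 2.2≤10.0, fuel 59≤60, distance 207≤423 — D1 is at least as good on every objective with at least one strict improvement.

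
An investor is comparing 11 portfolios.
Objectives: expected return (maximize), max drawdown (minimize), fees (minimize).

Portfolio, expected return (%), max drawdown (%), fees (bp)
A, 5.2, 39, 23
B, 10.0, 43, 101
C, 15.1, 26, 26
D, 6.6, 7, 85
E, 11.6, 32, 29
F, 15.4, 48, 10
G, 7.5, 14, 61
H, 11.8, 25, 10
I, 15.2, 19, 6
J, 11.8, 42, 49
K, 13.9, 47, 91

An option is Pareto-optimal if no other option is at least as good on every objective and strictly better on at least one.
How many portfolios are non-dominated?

4

A: dominated by H (expected return 11.8≥5.2, max drawdown 25≤39, fees 10≤23).
B: dominated by C (expected return 15.1≥10.0, max drawdown 26≤43, fees 26≤101).
C: dominated by I (expected return 15.2≥15.1, max drawdown 19≤26, fees 6≤26).
D: not dominated (best max drawdown).
E: dominated by C (expected return 15.1≥11.6, max drawdown 26≤32, fees 26≤29).
F: not dominated (best expected return).
G: not dominated.
H: dominated by I (expected return 15.2≥11.8, max drawdown 19≤25, fees 6≤10).
I: not dominated (best fees).
J: dominated by C (expected return 15.1≥11.8, max drawdown 26≤42, fees 26≤49).
K: dominated by C (expected return 15.1≥13.9, max drawdown 26≤47, fees 26≤91).
Pareto-optimal: D, F, G, I → 4.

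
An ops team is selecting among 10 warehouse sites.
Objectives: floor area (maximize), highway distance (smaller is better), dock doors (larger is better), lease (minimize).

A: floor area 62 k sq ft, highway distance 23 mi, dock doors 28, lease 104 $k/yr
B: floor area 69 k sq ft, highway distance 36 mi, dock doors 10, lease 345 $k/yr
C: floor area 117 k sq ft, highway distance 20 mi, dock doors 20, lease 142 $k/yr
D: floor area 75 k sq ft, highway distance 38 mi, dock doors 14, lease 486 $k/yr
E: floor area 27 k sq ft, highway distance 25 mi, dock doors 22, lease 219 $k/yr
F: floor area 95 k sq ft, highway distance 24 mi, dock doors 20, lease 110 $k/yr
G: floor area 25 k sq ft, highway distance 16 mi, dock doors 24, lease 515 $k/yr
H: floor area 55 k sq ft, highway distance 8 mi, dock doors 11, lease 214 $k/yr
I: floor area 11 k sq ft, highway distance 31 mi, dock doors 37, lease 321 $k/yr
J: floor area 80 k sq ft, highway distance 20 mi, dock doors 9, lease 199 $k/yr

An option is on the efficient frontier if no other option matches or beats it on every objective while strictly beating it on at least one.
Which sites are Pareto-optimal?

A: not dominated (best lease).
B: dominated by C (floor area 117≥69, highway distance 20≤36, dock doors 20≥10, lease 142≤345).
C: not dominated (best floor area).
D: dominated by C (floor area 117≥75, highway distance 20≤38, dock doors 20≥14, lease 142≤486).
E: dominated by A (floor area 62≥27, highway distance 23≤25, dock doors 28≥22, lease 104≤219).
F: not dominated.
G: not dominated.
H: not dominated (best highway distance).
I: not dominated (best dock doors).
J: dominated by C (floor area 117≥80, highway distance 20≤20, dock doors 20≥9, lease 142≤199).

A, C, F, G, H, I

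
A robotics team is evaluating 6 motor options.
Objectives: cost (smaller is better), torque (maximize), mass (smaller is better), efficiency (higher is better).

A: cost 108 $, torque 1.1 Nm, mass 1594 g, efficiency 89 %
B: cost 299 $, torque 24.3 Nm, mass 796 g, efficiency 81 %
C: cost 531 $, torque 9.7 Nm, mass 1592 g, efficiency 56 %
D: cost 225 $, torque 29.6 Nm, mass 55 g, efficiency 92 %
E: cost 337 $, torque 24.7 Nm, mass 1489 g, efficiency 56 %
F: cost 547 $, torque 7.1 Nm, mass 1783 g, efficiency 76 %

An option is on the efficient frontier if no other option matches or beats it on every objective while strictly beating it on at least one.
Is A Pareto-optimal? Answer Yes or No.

B: worse on cost (299 vs 108).
C: worse on cost (531 vs 108).
D: worse on cost (225 vs 108).
E: worse on cost (337 vs 108).
F: worse on cost (547 vs 108).
No option is at least as good as A on every objective and strictly better on one.

Yes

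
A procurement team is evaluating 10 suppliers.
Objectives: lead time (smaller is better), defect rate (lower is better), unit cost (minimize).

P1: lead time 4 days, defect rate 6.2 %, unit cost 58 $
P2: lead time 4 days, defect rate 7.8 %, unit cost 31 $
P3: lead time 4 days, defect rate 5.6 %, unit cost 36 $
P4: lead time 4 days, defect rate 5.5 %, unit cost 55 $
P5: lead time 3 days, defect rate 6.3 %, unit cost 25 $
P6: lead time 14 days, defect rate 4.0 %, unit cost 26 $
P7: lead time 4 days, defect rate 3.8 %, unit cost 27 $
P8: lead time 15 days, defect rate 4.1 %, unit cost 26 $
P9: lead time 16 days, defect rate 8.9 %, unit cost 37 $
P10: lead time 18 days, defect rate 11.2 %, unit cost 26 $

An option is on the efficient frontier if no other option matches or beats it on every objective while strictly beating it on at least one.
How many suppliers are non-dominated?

P1: dominated by P3 (lead time 4≤4, defect rate 5.6≤6.2, unit cost 36≤58).
P2: dominated by P5 (lead time 3≤4, defect rate 6.3≤7.8, unit cost 25≤31).
P3: dominated by P7 (lead time 4≤4, defect rate 3.8≤5.6, unit cost 27≤36).
P4: dominated by P7 (lead time 4≤4, defect rate 3.8≤5.5, unit cost 27≤55).
P5: not dominated (best lead time).
P6: not dominated.
P7: not dominated (best defect rate).
P8: dominated by P6 (lead time 14≤15, defect rate 4.0≤4.1, unit cost 26≤26).
P9: dominated by P2 (lead time 4≤16, defect rate 7.8≤8.9, unit cost 31≤37).
P10: dominated by P5 (lead time 3≤18, defect rate 6.3≤11.2, unit cost 25≤26).
Pareto-optimal: P5, P6, P7 → 3.

3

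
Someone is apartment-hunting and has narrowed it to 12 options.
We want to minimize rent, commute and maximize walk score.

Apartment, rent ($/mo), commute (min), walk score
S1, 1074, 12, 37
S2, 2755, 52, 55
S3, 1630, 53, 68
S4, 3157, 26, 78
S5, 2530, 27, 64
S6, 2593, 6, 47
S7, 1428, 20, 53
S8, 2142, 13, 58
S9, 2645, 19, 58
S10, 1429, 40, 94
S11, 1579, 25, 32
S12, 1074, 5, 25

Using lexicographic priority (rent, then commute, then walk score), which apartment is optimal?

S12

First minimize rent: best is 1074, kept {S1, S12}.
Then minimize commute: best is 5, kept {S12}.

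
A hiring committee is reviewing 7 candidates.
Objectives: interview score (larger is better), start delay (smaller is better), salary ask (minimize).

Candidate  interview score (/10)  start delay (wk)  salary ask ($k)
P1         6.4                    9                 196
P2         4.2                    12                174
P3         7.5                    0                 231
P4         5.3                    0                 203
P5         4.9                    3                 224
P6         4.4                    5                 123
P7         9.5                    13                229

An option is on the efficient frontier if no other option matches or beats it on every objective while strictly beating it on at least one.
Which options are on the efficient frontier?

P1, P3, P4, P6, P7

P1: not dominated.
P2: dominated by P6 (interview score 4.4≥4.2, start delay 5≤12, salary ask 123≤174).
P3: not dominated.
P4: not dominated.
P5: dominated by P4 (interview score 5.3≥4.9, start delay 0≤3, salary ask 203≤224).
P6: not dominated (best salary ask).
P7: not dominated (best interview score).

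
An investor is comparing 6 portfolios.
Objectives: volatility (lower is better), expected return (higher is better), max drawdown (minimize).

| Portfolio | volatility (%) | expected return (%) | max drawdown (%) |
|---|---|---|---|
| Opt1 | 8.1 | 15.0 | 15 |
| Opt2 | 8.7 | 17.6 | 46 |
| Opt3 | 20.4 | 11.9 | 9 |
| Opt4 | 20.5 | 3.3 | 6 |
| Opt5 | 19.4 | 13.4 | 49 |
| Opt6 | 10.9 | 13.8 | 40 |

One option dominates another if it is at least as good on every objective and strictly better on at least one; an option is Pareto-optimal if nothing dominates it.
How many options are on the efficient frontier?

4

Opt1: not dominated (best volatility).
Opt2: not dominated (best expected return).
Opt3: not dominated.
Opt4: not dominated (best max drawdown).
Opt5: dominated by Opt1 (volatility 8.1≤19.4, expected return 15.0≥13.4, max drawdown 15≤49).
Opt6: dominated by Opt1 (volatility 8.1≤10.9, expected return 15.0≥13.8, max drawdown 15≤40).
Pareto-optimal: Opt1, Opt2, Opt3, Opt4 → 4.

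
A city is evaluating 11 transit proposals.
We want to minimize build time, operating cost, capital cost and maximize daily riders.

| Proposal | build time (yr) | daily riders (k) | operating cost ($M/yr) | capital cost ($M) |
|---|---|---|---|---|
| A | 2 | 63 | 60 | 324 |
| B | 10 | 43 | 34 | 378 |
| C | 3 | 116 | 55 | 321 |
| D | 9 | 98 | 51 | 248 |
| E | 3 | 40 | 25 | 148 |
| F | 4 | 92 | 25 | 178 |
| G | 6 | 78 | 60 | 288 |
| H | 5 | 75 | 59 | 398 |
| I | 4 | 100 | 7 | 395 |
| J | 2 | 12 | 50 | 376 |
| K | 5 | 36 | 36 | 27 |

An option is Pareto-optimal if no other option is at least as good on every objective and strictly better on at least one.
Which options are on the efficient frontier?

A, C, D, E, F, I, J, K

A: not dominated.
B: dominated by F (build time 4≤10, daily riders 92≥43, operating cost 25≤34, capital cost 178≤378).
C: not dominated (best daily riders).
D: not dominated.
E: not dominated.
F: not dominated.
G: dominated by F (build time 4≤6, daily riders 92≥78, operating cost 25≤60, capital cost 178≤288).
H: dominated by C (build time 3≤5, daily riders 116≥75, operating cost 55≤59, capital cost 321≤398).
I: not dominated (best operating cost).
J: not dominated.
K: not dominated (best capital cost).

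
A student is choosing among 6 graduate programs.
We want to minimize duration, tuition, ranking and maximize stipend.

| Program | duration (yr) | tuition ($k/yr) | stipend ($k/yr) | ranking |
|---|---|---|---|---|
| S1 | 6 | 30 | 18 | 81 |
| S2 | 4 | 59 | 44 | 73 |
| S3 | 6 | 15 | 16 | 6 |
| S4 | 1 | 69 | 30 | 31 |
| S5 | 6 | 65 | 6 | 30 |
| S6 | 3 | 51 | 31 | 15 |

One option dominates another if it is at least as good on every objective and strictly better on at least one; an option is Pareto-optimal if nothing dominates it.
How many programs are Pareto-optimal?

5

S1: not dominated.
S2: not dominated (best stipend).
S3: not dominated (best tuition).
S4: not dominated (best duration).
S5: dominated by S3 (duration 6≤6, tuition 15≤65, stipend 16≥6, ranking 6≤30).
S6: not dominated.
Pareto-optimal: S1, S2, S3, S4, S6 → 5.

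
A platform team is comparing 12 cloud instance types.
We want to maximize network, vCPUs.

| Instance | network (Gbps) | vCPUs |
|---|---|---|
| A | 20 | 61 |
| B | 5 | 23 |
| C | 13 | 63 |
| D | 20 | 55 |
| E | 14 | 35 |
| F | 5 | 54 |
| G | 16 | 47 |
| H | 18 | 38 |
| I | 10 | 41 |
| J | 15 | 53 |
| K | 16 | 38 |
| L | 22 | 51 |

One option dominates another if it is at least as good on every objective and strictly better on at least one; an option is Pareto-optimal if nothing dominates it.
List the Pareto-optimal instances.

A: not dominated.
B: dominated by A (network 20≥5, vCPUs 61≥23).
C: not dominated (best vCPUs).
D: dominated by A (network 20≥20, vCPUs 61≥55).
E: dominated by A (network 20≥14, vCPUs 61≥35).
F: dominated by A (network 20≥5, vCPUs 61≥54).
G: dominated by A (network 20≥16, vCPUs 61≥47).
H: dominated by A (network 20≥18, vCPUs 61≥38).
I: dominated by A (network 20≥10, vCPUs 61≥41).
J: dominated by A (network 20≥15, vCPUs 61≥53).
K: dominated by A (network 20≥16, vCPUs 61≥38).
L: not dominated (best network).

A, C, L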